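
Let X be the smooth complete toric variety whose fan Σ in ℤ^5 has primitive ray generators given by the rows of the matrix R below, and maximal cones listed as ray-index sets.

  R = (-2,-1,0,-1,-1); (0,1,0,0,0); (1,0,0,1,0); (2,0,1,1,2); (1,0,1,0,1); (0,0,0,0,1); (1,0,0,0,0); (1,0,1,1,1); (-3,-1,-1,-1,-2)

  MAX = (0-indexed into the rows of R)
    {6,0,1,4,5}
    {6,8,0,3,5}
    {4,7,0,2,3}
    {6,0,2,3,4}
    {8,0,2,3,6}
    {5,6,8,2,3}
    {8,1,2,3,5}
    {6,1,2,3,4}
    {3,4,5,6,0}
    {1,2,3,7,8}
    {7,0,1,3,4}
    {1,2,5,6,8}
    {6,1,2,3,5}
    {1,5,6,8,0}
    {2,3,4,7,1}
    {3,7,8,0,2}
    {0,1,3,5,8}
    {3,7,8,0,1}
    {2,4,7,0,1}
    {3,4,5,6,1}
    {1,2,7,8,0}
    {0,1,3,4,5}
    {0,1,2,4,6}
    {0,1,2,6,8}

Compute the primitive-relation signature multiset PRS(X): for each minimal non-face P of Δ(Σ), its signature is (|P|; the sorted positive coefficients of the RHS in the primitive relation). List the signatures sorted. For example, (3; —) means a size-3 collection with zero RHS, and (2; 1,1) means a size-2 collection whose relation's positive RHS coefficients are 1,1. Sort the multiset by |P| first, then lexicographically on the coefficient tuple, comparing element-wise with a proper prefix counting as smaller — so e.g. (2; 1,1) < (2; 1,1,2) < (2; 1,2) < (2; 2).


8 collections generate NE(X_Σ); each relation:

  {4,8}:  v_{4} + v_{8} = v_{0}  →  sig = (2; 1)
  {6,7}:  v_{6} + v_{7} = v_{2} + v_{4}  →  sig = (2; 1,1)
  {5,7}:  v_{5} + v_{7} = v_{1} + 2·v_{3} + v_{8}  →  sig = (2; 1,1,2)
  {2,4,5}:  v_{2} + v_{4} + v_{5} = v_{3}  →  sig = (3; 1)
  {0,2,5}:  v_{0} + v_{2} + v_{5} = v_{3} + v_{8}  →  sig = (3; 1,1)
  {1,3,6,8}:  v_{1} + v_{3} + v_{6} + v_{8} = 0  →  sig = (4; —)
  {0,1,2,3}:  v_{0} + v_{1} + v_{2} + v_{3} = v_{7}  →  sig = (4; 1)
  {0,1,3,6}:  v_{0} + v_{1} + v_{3} + v_{6} = v_{4}  →  sig = (4; 1)

Sorted signature multiset PRS(X):
{ (2; 1),  (2; 1,1),  (2; 1,1,2),  (3; 1),  (3; 1,1),  (4; —),  (4; 1) ×2 }


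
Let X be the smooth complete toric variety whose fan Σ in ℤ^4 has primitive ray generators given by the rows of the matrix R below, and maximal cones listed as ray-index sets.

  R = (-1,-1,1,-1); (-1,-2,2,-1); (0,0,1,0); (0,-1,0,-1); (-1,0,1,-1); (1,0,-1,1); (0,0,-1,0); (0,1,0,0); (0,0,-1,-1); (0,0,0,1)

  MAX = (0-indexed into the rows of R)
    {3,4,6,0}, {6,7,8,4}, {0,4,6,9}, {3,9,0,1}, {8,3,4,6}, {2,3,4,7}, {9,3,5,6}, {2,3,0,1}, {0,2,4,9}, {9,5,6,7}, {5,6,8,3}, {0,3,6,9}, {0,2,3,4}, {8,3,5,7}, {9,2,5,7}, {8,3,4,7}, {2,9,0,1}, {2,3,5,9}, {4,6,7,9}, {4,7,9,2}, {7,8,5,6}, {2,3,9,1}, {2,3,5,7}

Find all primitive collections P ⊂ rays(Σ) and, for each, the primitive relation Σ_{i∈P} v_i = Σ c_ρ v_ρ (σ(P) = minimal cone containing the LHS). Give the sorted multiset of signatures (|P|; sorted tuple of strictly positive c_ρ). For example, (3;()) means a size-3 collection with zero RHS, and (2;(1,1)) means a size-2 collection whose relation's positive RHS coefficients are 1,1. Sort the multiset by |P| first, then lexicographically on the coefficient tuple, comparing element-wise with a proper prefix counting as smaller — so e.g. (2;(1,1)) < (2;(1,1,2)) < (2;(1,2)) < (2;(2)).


The 16 primitive collections of Σ (r=10, n=4):

  P={2,6}:  v_{2} + v_{6} = 0 ; sig = (2;())
  P={4,5}:  v_{4} + v_{5} = 0 ; sig = (2;())
  P={0,7}:  v_{0} + v_{7} = v_{4} ; sig = (2;(1))
  P={8,9}:  v_{8} + v_{9} = v_{6} ; sig = (2;(1))
  P={0,5}:  v_{0} + v_{5} = v_{3} + v_{9} ; sig = (2;(1,1))
  P={1,7}:  v_{1} + v_{7} = v_{0} + v_{2} ; sig = (2;(1,1))
  P={1,8}:  v_{1} + v_{8} = v_{0} + v_{3} ; sig = (2;(1,1))
  P={2,8}:  v_{2} + v_{8} = v_{3} + v_{7} ; sig = (2;(1,1))
  P={0,8}:  v_{0} + v_{8} = v_{3} + v_{4} + v_{6} ; sig = (2;(1,1,1))
  P={1,6}:  v_{1} + v_{6} = v_{0} + v_{3} + v_{9} ; sig = (2;(1,1,1))
  P={1,4}:  v_{1} + v_{4} = 2·v_{0} + v_{2} ; sig = (2;(1,2))
  P={1,5}:  v_{1} + v_{5} = v_{2} + 2·v_{3} + 2·v_{9} ; sig = (2;(1,2,2))
  P={3,7,9}:  v_{3} + v_{7} + v_{9} = 0 ; sig = (3;())
  P={3,4,9}:  v_{3} + v_{4} + v_{9} = v_{0} ; sig = (3;(1))
  P={3,6,7}:  v_{3} + v_{6} + v_{7} = v_{8} ; sig = (3;(1))
  P={0,2,3,9}:  v_{0} + v_{2} + v_{3} + v_{9} = v_{1} ; sig = (4;(1))

Signatures (|P|; sorted positive RHS coefficients), sorted:
    (2;())
    (2;())
    (2;(1))
    (2;(1))
    (2;(1,1))
    (2;(1,1))
    (2;(1,1))
    (2;(1,1))
    (2;(1,1,1))
    (2;(1,1,1))
    (2;(1,2))
    (2;(1,2,2))
    (3;())
    (3;(1))
    (3;(1))
    (4;(1))


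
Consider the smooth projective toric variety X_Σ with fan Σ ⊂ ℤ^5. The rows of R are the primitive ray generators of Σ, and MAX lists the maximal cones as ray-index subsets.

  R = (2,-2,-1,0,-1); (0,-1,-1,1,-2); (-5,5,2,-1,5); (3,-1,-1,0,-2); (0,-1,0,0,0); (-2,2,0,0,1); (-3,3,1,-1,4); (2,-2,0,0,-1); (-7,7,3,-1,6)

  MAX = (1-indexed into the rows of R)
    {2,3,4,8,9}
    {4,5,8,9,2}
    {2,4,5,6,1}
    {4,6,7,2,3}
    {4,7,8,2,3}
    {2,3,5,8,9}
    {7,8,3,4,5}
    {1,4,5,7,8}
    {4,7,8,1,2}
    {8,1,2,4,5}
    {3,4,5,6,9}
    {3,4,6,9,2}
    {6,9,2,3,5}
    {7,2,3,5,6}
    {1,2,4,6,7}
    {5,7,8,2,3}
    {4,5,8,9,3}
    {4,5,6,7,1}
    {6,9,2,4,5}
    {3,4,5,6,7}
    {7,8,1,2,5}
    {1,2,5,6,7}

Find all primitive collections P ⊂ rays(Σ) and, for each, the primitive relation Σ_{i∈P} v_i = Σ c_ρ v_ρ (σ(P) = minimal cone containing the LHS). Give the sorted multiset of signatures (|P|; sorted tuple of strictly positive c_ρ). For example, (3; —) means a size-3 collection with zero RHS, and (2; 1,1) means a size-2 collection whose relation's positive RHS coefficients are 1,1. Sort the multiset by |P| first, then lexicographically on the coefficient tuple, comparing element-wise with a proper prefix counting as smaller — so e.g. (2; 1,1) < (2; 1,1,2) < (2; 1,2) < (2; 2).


Primitive collections (6):

  • {6,8}:  v_{6} + v_{8} = 0  so sig = (2; —)
  • {1,3}:  v_{1} + v_{3} = v_{7}  so sig = (2; 1)
  • {1,9}:  v_{1} + v_{9} = v_{3}  so sig = (2; 1)
  • {7,9}:  v_{7} + v_{9} = 2·v_{3}  so sig = (2; 2)
  • {2,3,4,5}:  v_{2} + v_{3} + v_{4} + v_{5} = v_{6}  so sig = (4; 1)
  • {2,4,5,7}:  v_{2} + v_{4} + v_{5} + v_{7} = v_{1} + v_{6}  so sig = (4; 1,1)

Hence PRS(X_Σ) =
    (2; —)
    (2; 1)
    (2; 1)
    (2; 2)
    (4; 1)
    (4; 1,1)


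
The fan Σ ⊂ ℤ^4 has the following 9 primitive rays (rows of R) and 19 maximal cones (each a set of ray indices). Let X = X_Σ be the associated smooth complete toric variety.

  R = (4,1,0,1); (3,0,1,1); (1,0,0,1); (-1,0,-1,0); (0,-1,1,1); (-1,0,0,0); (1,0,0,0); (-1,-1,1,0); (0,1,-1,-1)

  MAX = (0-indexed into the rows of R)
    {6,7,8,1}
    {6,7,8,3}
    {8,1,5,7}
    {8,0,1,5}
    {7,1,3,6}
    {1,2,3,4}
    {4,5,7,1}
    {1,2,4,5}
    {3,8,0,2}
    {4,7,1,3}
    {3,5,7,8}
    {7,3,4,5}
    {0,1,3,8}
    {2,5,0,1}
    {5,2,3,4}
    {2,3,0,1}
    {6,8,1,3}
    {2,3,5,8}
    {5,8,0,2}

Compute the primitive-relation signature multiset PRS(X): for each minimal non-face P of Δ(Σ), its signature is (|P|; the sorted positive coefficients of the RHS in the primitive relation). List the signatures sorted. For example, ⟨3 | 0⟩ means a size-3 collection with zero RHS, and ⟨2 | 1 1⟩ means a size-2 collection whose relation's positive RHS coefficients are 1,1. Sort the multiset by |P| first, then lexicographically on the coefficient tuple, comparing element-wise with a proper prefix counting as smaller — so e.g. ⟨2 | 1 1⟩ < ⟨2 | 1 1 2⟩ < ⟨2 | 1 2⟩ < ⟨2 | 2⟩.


The 12 primitive collections of Σ (r=9, n=4):

  P = {4,8}:  v_{4} + v_{8} = 0  so sig = ⟨2 | 0⟩
  P = {5,6}:  v_{5} + v_{6} = 0  so sig = ⟨2 | 0⟩
  P = {0,7}:  v_{0} + v_{7} = v_{1}  so sig = ⟨2 | 1⟩
  P = {2,7}:  v_{2} + v_{7} = v_{4}  so sig = ⟨2 | 1⟩
  P = {0,4}:  v_{0} + v_{4} = v_{1} + v_{2}  so sig = ⟨2 | 1 1⟩
  P = {2,6}:  v_{2} + v_{6} = v_{1} + v_{3}  so sig = ⟨2 | 1 1⟩
  P = {4,6}:  v_{4} + v_{6} = v_{1} + v_{3} + v_{7}  so sig = ⟨2 | 1 1 1⟩
  P = {0,6}:  v_{0} + v_{6} = 2·v_{1} + v_{3} + v_{8}  so sig = ⟨2 | 1 1 2⟩
  P = {1,2,8}:  v_{1} + v_{2} + v_{8} = v_{0}  so sig = ⟨3 | 1⟩
  P = {1,3,5}:  v_{1} + v_{3} + v_{5} = v_{2}  so sig = ⟨3 | 1⟩
  P = {0,3,5}:  v_{0} + v_{3} + v_{5} = 2·v_{2} + v_{8}  so sig = ⟨3 | 1 2⟩
  P = {1,3,7,8}:  v_{1} + v_{3} + v_{7} + v_{8} = v_{6}  so sig = ⟨4 | 1⟩

Sorted signature multiset PRS(X):
    |P|=2: 8 collections, coeffs (), (), (1), (1), (1,1), (1,1), (1,1,1), (1,1,2)
    |P|=3: 3 collections, coeffs (1), (1), (1,2)
    |P|=4: 1 collection, coeffs (1)


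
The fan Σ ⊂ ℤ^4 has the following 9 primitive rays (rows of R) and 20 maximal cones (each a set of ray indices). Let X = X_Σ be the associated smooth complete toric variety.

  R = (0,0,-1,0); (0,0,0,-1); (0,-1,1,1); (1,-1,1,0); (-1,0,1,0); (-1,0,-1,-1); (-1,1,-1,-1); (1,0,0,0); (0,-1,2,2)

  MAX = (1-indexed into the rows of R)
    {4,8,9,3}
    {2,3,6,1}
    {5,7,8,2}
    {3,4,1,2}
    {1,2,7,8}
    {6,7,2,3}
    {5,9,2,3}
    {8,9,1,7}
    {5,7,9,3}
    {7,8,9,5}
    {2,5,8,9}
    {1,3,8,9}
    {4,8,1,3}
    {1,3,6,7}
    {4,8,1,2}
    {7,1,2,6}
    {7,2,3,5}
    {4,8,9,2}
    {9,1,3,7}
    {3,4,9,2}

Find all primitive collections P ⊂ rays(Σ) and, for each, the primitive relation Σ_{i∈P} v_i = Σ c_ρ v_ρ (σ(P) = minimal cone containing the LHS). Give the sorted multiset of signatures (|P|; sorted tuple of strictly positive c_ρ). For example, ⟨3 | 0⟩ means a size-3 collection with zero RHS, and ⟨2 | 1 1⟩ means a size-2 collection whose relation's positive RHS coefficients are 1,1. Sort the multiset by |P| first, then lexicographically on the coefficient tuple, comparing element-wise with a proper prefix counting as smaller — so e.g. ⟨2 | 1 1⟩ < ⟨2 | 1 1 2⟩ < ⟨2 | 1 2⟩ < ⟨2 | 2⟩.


14 collections generate NE(X_Σ); each relation:

  • {4,7}:  v_{4} + v_{7} = v_{2} — sig = ⟨2 | 1⟩
  • {1,5}:  v_{1} + v_{5} = v_{3} + v_{7} — sig = ⟨2 | 1 1⟩
  • {6,8}:  v_{6} + v_{8} = v_{1} + v_{2} — sig = ⟨2 | 1 1⟩
  • {4,6}:  v_{4} + v_{6} = v_{1} + 2·v_{2} + v_{3} — sig = ⟨2 | 1 1 2⟩
  • {4,5}:  v_{4} + v_{5} = 2·v_{2} + v_{9} — sig = ⟨2 | 1 2⟩
  • {6,9}:  v_{6} + v_{9} = 2·v_{3} + v_{7} — sig = ⟨2 | 1 2⟩
  • {5,6}:  v_{5} + v_{6} = v_{2} + 2·v_{3} + 2·v_{7} — sig = ⟨2 | 1 2 2⟩
  • {3,7,8}:  v_{3} + v_{7} + v_{8} = 0 — sig = ⟨3 | 0⟩
  • {1,2,9}:  v_{1} + v_{2} + v_{9} = v_{3} — sig = ⟨3 | 1⟩
  • {2,3,8}:  v_{2} + v_{3} + v_{8} = v_{4} — sig = ⟨3 | 1⟩
  • {2,7,9}:  v_{2} + v_{7} + v_{9} = v_{5} — sig = ⟨3 | 1⟩
  • {3,5,8}:  v_{3} + v_{5} + v_{8} = v_{2} + v_{9} — sig = ⟨3 | 1 1⟩
  • {1,4,9}:  v_{1} + v_{4} + v_{9} = 2·v_{3} + v_{8} — sig = ⟨3 | 1 2⟩
  • {1,2,3,7}:  v_{1} + v_{2} + v_{3} + v_{7} = v_{6} — sig = ⟨4 | 1⟩

Signatures (|P|; sorted positive RHS coefficients), sorted:
    ⟨2 | 1⟩
    ⟨2 | 1 1⟩
    ⟨2 | 1 1⟩
    ⟨2 | 1 1 2⟩
    ⟨2 | 1 2⟩
    ⟨2 | 1 2⟩
    ⟨2 | 1 2 2⟩
    ⟨3 | 0⟩
    ⟨3 | 1⟩
    ⟨3 | 1⟩
    ⟨3 | 1⟩
    ⟨3 | 1 1⟩
    ⟨3 | 1 2⟩
    ⟨4 | 1⟩


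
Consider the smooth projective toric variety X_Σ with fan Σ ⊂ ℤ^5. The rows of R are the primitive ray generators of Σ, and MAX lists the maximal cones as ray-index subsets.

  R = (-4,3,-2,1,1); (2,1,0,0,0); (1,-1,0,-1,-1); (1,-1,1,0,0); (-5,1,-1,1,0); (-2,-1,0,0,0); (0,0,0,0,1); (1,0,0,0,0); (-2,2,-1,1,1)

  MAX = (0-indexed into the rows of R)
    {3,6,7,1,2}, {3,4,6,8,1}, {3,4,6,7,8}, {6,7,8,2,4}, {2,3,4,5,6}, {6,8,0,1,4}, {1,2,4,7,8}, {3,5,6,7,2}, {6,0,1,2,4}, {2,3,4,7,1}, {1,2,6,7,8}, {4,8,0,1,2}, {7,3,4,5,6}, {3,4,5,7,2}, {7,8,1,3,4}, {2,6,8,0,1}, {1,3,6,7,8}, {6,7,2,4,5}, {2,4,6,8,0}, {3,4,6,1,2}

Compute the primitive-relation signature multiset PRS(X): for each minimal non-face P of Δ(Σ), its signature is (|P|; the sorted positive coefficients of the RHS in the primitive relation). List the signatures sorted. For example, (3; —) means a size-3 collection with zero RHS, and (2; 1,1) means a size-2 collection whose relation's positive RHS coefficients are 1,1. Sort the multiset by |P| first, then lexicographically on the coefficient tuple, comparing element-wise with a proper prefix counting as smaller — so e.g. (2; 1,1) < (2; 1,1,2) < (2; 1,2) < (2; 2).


The 9 primitive collections of Σ (r=9, n=5):

  • {1,5}:  v_{1} + v_{5} = 0  ⇒ sig = (2; —)
  • {0,3}:  v_{0} + v_{3} = v_{1} + v_{4} + v_{6}  ⇒ sig = (2; 1,1,1)
  • {5,8}:  v_{5} + v_{8} = v_{4} + v_{6} + v_{7}  ⇒ sig = (2; 1,1,1)
  • {0,5}:  v_{0} + v_{5} = v_{2} + v_{4} + v_{6} + v_{8}  ⇒ sig = (2; 1,1,1,1)
  • {0,7}:  v_{0} + v_{7} = v_{2} + 2·v_{8}  ⇒ sig = (2; 1,2)
  • {2,3,8}:  v_{2} + v_{3} + v_{8} = 0  ⇒ sig = (3; —)
  • {1,4,6,7}:  v_{1} + v_{4} + v_{6} + v_{7} = v_{8}  ⇒ sig = (4; 1)
  • {1,2,4,6,8}:  v_{1} + v_{2} + v_{4} + v_{6} + v_{8} = v_{0}  ⇒ sig = (5; 1)
  • {2,3,4,6,7}:  v_{2} + v_{3} + v_{4} + v_{6} + v_{7} = v_{5}  ⇒ sig = (5; 1)

so the primitive-relation signature multiset is
[(2; —), (2; 1,1,1), (2; 1,1,1), (2; 1,1,1,1), (2; 1,2), (3; —), (4; 1), (5; 1), (5; 1)]


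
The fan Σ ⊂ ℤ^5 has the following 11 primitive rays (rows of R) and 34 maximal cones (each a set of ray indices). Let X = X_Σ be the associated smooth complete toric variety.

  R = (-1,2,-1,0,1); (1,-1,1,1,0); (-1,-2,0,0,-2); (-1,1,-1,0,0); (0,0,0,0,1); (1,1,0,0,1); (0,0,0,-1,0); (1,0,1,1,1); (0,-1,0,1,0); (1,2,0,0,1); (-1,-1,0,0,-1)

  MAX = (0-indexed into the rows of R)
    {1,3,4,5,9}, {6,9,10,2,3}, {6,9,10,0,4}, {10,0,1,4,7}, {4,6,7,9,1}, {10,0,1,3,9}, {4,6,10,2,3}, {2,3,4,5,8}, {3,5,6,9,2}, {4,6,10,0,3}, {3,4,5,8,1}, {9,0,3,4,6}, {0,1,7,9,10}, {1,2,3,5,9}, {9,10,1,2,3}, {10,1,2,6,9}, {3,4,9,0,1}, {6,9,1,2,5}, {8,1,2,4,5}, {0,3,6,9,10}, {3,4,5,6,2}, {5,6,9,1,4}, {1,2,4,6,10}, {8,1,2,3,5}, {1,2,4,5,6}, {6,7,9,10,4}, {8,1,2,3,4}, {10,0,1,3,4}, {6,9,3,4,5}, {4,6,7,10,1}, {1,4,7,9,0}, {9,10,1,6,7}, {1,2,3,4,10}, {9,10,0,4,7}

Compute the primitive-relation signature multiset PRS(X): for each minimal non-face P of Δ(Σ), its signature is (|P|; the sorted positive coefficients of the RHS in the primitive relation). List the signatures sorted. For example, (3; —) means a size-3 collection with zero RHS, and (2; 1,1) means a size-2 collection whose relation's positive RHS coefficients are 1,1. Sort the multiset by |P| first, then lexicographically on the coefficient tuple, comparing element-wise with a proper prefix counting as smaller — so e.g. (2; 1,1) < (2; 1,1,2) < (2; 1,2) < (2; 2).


18 collections generate NE(X_Σ); each relation:

  P={5,10}:  v_{5} + v_{10} = 0  →  sig = (2; —)
  P={0,2}:  v_{0} + v_{2} = v_{3} + v_{10}  →  sig = (2; 1,1)
  P={2,7}:  v_{2} + v_{7} = v_{1} + v_{10}  →  sig = (2; 1,1)
  P={3,7}:  v_{3} + v_{7} = v_{0} + v_{1}  →  sig = (2; 1,1)
  P={0,5}:  v_{0} + v_{5} = v_{3} + v_{4} + v_{9}  →  sig = (2; 1,1,1)
  P={5,7}:  v_{5} + v_{7} = v_{1} + v_{4} + v_{9}  →  sig = (2; 1,1,1)
  P={6,8}:  v_{6} + v_{8} = v_{2} + v_{4} + v_{5}  →  sig = (2; 1,1,1)
  P={8,9}:  v_{8} + v_{9} = v_{1} + v_{3} + v_{5}  →  sig = (2; 1,1,1)
  P={8,10}:  v_{8} + v_{10} = v_{1} + v_{2} + v_{3} + v_{4}  →  sig = (2; 1,1,1,1)
  P={0,8}:  v_{0} + v_{8} = v_{1} + 2·v_{3} + v_{4}  →  sig = (2; 1,1,2)
  P={7,8}:  v_{7} + v_{8} = 2·v_{1} + v_{3} + v_{4}  →  sig = (2; 1,1,2)
  P={1,3,6}:  v_{1} + v_{3} + v_{6} = 0  →  sig = (3; —)
  P={2,4,9}:  v_{2} + v_{4} + v_{9} = 0  →  sig = (3; —)
  P={0,1,6}:  v_{0} + v_{1} + v_{6} = v_{4} + v_{9} + v_{10}  →  sig = (3; 1,1,1)
  P={0,6,7}:  v_{0} + v_{6} + v_{7} = 2·v_{4} + 2·v_{9} + 2·v_{10}  →  sig = (3; 2,2,2)
  P={1,4,9,10}:  v_{1} + v_{4} + v_{9} + v_{10} = v_{7}  →  sig = (4; 1)
  P={3,4,9,10}:  v_{3} + v_{4} + v_{9} + v_{10} = v_{0}  →  sig = (4; 1)
  P={1,2,3,4,5}:  v_{1} + v_{2} + v_{3} + v_{4} + v_{5} = v_{8}  →  sig = (5; 1)

Sorted signature multiset PRS(X):
{ (2; —),  (2; 1,1) ×3,  (2; 1,1,1) ×4,  (2; 1,1,1,1),  (2; 1,1,2) ×2,  (3; —) ×2,  (3; 1,1,1),  (3; 2,2,2),  (4; 1) ×2,  (5; 1) }


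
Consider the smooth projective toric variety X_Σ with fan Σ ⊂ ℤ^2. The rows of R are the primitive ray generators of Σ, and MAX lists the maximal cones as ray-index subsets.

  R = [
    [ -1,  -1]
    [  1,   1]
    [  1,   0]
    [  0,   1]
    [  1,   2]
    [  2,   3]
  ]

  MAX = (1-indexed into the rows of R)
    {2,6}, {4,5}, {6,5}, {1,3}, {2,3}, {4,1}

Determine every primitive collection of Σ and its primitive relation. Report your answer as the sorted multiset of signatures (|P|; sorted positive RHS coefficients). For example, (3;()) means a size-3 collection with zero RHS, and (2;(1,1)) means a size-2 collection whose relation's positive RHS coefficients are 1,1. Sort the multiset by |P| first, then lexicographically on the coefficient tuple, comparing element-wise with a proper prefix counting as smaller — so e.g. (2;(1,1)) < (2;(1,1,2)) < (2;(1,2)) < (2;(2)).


Σ has 9 primitive collections:

  {1,2}:  v_{1} + v_{2} = 0  ⟹  sig = (2;())
  {1,5}:  v_{1} + v_{5} = v_{4}  ⟹  sig = (2;(1))
  {1,6}:  v_{1} + v_{6} = v_{5}  ⟹  sig = (2;(1))
  {2,4}:  v_{2} + v_{4} = v_{5}  ⟹  sig = (2;(1))
  {2,5}:  v_{2} + v_{5} = v_{6}  ⟹  sig = (2;(1))
  {3,4}:  v_{3} + v_{4} = v_{2}  ⟹  sig = (2;(1))
  {3,5}:  v_{3} + v_{5} = 2·v_{2}  ⟹  sig = (2;(2))
  {4,6}:  v_{4} + v_{6} = 2·v_{5}  ⟹  sig = (2;(2))
  {3,6}:  v_{3} + v_{6} = 3·v_{2}  ⟹  sig = (2;(3))

Hence PRS(X_Σ) =
    |P|=2: 9 collections, coeffs (), (1), (1), (1), (1), (1), (2), (2), (3)


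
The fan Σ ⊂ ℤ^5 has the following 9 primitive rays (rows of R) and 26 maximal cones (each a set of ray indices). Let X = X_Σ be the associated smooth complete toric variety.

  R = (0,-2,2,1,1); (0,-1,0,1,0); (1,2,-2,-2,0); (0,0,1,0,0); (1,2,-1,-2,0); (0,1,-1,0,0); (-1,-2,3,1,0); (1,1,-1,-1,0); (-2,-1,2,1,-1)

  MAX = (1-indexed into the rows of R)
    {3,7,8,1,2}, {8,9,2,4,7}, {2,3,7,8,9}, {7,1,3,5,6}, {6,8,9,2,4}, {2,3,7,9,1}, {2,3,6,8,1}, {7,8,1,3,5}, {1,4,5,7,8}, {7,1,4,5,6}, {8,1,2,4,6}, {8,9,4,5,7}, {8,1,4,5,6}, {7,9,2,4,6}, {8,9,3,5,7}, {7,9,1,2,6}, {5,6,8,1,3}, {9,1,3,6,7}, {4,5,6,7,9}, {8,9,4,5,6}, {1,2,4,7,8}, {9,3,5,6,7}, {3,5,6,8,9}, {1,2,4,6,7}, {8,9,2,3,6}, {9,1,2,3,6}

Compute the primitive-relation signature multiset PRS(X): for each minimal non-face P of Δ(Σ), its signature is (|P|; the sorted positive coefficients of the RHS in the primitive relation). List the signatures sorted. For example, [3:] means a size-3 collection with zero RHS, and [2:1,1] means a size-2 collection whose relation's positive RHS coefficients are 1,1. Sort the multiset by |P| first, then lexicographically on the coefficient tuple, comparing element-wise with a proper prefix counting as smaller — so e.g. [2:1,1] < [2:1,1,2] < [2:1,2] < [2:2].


7 collections generate NE(X_Σ); each relation:

  {2,5}:  v_{2} + v_{5} = v_{8} — sig = [2:1]
  {3,4}:  v_{3} + v_{4} = v_{5} — sig = [2:1]
  {1,8,9}:  v_{1} + v_{8} + v_{9} = v_{7} — sig = [3:1]
  {6,7,8}:  v_{6} + v_{7} + v_{8} = v_{4} — sig = [3:1]
  {1,5,9}:  v_{1} + v_{5} + v_{9} = v_{3} + v_{6} + 2·v_{7} — sig = [3:1,1,2]
  {1,4,9}:  v_{1} + v_{4} + v_{9} = v_{6} + 2·v_{7} — sig = [3:1,2]
  {2,3,6,7}:  v_{2} + v_{3} + v_{6} + v_{7} = 0 — sig = [4:]

Hence PRS(X_Σ) =
[[2:1], [2:1], [3:1], [3:1], [3:1,1,2], [3:1,2], [4:]]


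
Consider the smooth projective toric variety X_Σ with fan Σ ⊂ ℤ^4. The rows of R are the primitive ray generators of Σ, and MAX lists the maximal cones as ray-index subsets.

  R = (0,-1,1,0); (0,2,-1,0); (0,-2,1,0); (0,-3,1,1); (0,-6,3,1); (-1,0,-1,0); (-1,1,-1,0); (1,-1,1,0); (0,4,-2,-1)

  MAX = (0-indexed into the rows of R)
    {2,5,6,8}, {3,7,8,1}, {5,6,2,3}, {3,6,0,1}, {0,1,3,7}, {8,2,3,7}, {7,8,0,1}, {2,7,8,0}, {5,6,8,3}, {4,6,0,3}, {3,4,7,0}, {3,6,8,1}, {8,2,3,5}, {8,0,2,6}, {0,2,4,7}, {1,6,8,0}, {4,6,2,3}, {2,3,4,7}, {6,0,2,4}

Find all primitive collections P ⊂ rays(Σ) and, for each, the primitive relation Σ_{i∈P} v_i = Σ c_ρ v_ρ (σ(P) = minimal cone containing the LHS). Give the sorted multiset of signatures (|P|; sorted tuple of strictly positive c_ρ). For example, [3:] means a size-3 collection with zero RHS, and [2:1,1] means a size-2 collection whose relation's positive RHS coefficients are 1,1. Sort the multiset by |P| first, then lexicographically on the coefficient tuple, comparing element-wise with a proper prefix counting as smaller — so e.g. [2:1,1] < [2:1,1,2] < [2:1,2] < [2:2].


Primitive collections (11):

  P={1,2}:  v_{1} + v_{2} = 0  so sig = [2:]
  P={6,7}:  v_{6} + v_{7} = 0  so sig = [2:]
  P={4,8}:  v_{4} + v_{8} = v_{2}  so sig = [2:1]
  P={0,5}:  v_{0} + v_{5} = v_{2} + v_{6}  so sig = [2:1,1]
  P={1,4}:  v_{1} + v_{4} = v_{0} + v_{3}  so sig = [2:1,1]
  P={1,5}:  v_{1} + v_{5} = v_{3} + v_{6} + v_{8}  so sig = [2:1,1,1]
  P={5,7}:  v_{5} + v_{7} = v_{2} + v_{3} + v_{8}  so sig = [2:1,1,1]
  P={4,5}:  v_{4} + v_{5} = 2·v_{2} + v_{3} + v_{6}  so sig = [2:1,1,2]
  P={0,3,8}:  v_{0} + v_{3} + v_{8} = 0  so sig = [3:]
  P={0,2,3}:  v_{0} + v_{2} + v_{3} = v_{4}  so sig = [3:1]
  P={2,3,6,8}:  v_{2} + v_{3} + v_{6} + v_{8} = v_{5}  so sig = [4:1]

so the primitive-relation signature multiset is
    |P|=2: 8 collections, coeffs (), (), (1), (1,1), (1,1), (1,1,1), (1,1,1), (1,1,2)
    |P|=3: 2 collections, coeffs (), (1)
    |P|=4: 1 collection, coeffs (1)


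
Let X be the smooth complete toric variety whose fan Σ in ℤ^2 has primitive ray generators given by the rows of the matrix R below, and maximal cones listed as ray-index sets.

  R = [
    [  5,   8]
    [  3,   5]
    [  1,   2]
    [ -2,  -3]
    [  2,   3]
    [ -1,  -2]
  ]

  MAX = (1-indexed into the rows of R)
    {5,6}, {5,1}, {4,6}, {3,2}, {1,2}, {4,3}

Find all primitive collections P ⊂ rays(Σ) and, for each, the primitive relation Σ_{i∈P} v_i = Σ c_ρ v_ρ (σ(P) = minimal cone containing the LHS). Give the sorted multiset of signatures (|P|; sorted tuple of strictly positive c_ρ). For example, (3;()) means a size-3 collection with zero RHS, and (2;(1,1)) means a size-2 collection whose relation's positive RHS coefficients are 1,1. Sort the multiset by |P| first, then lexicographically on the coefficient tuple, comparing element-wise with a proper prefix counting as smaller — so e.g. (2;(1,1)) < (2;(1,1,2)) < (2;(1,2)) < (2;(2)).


Minimal non-faces — 9 found among 6 rays, 6 max cones:

  • {3,6}:  v_{3} + v_{6} = 0  ⟹  sig = (2;())
  • {4,5}:  v_{4} + v_{5} = 0  ⟹  sig = (2;())
  • {1,4}:  v_{1} + v_{4} = v_{2}  ⟹  sig = (2;(1))
  • {2,4}:  v_{2} + v_{4} = v_{3}  ⟹  sig = (2;(1))
  • {2,5}:  v_{2} + v_{5} = v_{1}  ⟹  sig = (2;(1))
  • {2,6}:  v_{2} + v_{6} = v_{5}  ⟹  sig = (2;(1))
  • {3,5}:  v_{3} + v_{5} = v_{2}  ⟹  sig = (2;(1))
  • {1,3}:  v_{1} + v_{3} = 2·v_{2}  ⟹  sig = (2;(2))
  • {1,6}:  v_{1} + v_{6} = 2·v_{5}  ⟹  sig = (2;(2))

Hence PRS(X_Σ) =
[(2;()), (2;()), (2;(1)), (2;(1)), (2;(1)), (2;(1)), (2;(1)), (2;(2)), (2;(2))]


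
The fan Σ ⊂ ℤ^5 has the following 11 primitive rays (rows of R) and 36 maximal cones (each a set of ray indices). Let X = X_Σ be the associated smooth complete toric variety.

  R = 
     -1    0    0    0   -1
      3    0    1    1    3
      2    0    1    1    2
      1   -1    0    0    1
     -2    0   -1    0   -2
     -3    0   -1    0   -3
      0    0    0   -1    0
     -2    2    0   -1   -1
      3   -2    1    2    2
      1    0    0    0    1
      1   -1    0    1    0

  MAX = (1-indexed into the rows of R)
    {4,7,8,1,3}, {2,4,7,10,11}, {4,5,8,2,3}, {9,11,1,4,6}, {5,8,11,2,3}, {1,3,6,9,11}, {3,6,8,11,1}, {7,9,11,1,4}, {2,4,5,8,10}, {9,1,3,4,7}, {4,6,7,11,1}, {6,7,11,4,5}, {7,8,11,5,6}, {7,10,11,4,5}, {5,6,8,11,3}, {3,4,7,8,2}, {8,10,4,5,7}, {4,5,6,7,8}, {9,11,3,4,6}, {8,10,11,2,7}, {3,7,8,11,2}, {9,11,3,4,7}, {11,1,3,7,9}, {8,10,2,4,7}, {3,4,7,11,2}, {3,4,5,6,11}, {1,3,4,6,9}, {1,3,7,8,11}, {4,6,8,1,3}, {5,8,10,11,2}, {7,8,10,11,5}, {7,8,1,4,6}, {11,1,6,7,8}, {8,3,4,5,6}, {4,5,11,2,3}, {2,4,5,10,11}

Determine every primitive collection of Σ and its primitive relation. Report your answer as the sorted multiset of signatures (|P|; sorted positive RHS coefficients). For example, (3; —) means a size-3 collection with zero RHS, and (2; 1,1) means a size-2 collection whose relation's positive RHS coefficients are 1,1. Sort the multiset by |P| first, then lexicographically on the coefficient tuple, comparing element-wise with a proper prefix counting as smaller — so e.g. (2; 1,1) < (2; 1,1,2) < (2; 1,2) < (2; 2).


Δ(Σ) — 11 vertices, 16 min non-faces:

  {1,10}:  v_{1} + v_{10} = 0  so sig = (2; —)
  {1,2}:  v_{1} + v_{2} = v_{3}  so sig = (2; 1)
  {1,5}:  v_{1} + v_{5} = v_{6}  so sig = (2; 1)
  {3,10}:  v_{3} + v_{10} = v_{2}  so sig = (2; 1)
  {6,10}:  v_{6} + v_{10} = v_{5}  so sig = (2; 1)
  {2,6}:  v_{2} + v_{6} = v_{3} + v_{5}  so sig = (2; 1,1)
  {8,9}:  v_{8} + v_{9} = v_{1} + v_{3}  so sig = (2; 1,1)
  {9,10}:  v_{9} + v_{10} = v_{3} + v_{4} + v_{11}  so sig = (2; 1,1,1)
  {5,9}:  v_{5} + v_{9} = v_{3} + v_{4} + v_{6} + v_{11}  so sig = (2; 1,1,1,1)
  {2,9}:  v_{2} + v_{9} = 2·v_{3} + v_{4} + v_{11}  so sig = (2; 1,1,2)
  {3,5,7}:  v_{3} + v_{5} + v_{7} = 0  so sig = (3; —)
  {4,8,11}:  v_{4} + v_{8} + v_{11} = 0  so sig = (3; —)
  {2,5,7}:  v_{2} + v_{5} + v_{7} = v_{10}  so sig = (3; 1)
  {3,6,7}:  v_{3} + v_{6} + v_{7} = v_{1}  so sig = (3; 1)
  {6,7,9}:  v_{6} + v_{7} + v_{9} = 2·v_{1} + v_{4} + v_{11}  so sig = (3; 1,1,2)
  {1,3,4,11}:  v_{1} + v_{3} + v_{4} + v_{11} = v_{9}  so sig = (4; 1)

Signatures (|P|; sorted positive RHS coefficients), sorted:
{ (2; —),  (2; 1) ×4,  (2; 1,1) ×2,  (2; 1,1,1),  (2; 1,1,1,1),  (2; 1,1,2),  (3; —) ×2,  (3; 1) ×2,  (3; 1,1,2),  (4; 1) }


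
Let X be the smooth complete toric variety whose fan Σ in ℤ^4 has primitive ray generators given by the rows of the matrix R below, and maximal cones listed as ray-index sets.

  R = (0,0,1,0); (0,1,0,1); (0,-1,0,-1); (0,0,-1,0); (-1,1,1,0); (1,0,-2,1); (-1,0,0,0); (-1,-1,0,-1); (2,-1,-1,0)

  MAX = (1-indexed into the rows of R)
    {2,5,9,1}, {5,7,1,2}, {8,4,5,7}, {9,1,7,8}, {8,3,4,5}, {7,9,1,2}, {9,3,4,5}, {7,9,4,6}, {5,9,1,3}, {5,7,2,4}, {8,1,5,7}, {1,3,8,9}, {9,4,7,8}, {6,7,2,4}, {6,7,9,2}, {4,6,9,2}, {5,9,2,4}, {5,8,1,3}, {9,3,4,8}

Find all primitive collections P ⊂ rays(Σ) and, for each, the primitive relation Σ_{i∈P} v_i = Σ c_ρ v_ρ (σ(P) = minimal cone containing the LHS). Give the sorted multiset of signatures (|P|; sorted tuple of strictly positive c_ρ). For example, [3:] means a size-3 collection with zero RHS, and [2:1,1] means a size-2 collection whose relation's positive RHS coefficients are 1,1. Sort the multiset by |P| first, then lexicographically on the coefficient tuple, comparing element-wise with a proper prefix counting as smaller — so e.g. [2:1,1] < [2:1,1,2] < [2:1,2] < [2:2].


Primitive collections (11):

  P = {1,4}:  v_{1} + v_{4} = 0  ⟹  sig = [2:]
  P = {2,3}:  v_{2} + v_{3} = 0  ⟹  sig = [2:]
  P = {2,8}:  v_{2} + v_{8} = v_{7}  ⟹  sig = [2:1]
  P = {3,7}:  v_{3} + v_{7} = v_{8}  ⟹  sig = [2:1]
  P = {5,6}:  v_{5} + v_{6} = v_{2} + v_{4}  ⟹  sig = [2:1,1]
  P = {1,6}:  v_{1} + v_{6} = v_{2} + v_{7} + v_{9}  ⟹  sig = [2:1,1,1]
  P = {3,6}:  v_{3} + v_{6} = v_{4} + v_{7} + v_{9}  ⟹  sig = [2:1,1,1]
  P = {6,8}:  v_{6} + v_{8} = v_{4} + 2·v_{7} + v_{9}  ⟹  sig = [2:1,1,2]
  P = {5,7,9}:  v_{5} + v_{7} + v_{9} = 0  ⟹  sig = [3:]
  P = {5,8,9}:  v_{5} + v_{8} + v_{9} = v_{3}  ⟹  sig = [3:1]
  P = {2,4,7,9}:  v_{2} + v_{4} + v_{7} + v_{9} = v_{6}  ⟹  sig = [4:1]

Sorted signature multiset PRS(X):
{ [2:] ×2,  [2:1] ×2,  [2:1,1],  [2:1,1,1] ×2,  [2:1,1,2],  [3:],  [3:1],  [4:1] }


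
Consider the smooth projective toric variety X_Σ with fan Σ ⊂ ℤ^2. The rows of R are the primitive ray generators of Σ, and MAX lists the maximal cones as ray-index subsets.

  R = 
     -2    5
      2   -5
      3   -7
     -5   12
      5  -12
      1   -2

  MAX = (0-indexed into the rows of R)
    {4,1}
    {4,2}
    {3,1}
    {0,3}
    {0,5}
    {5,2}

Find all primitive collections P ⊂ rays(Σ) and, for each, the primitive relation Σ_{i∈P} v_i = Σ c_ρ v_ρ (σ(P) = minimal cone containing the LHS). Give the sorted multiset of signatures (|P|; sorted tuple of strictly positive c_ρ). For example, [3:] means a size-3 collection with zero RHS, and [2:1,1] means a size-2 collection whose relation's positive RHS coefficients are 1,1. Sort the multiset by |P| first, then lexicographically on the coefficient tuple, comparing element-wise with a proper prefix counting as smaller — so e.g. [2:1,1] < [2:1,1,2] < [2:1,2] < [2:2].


|primitive collections| = 9. Relations:

  P = {0,1}:  v_{0} + v_{1} = 0  ⟹  sig = [2:]
  P = {3,4}:  v_{3} + v_{4} = 0  ⟹  sig = [2:]
  P = {0,2}:  v_{0} + v_{2} = v_{5}  ⟹  sig = [2:1]
  P = {0,4}:  v_{0} + v_{4} = v_{2}  ⟹  sig = [2:1]
  P = {1,2}:  v_{1} + v_{2} = v_{4}  ⟹  sig = [2:1]
  P = {1,5}:  v_{1} + v_{5} = v_{2}  ⟹  sig = [2:1]
  P = {2,3}:  v_{2} + v_{3} = v_{0}  ⟹  sig = [2:1]
  P = {3,5}:  v_{3} + v_{5} = 2·v_{0}  ⟹  sig = [2:2]
  P = {4,5}:  v_{4} + v_{5} = 2·v_{2}  ⟹  sig = [2:2]

so the primitive-relation signature multiset is
{ [2:] ×2,  [2:1] ×5,  [2:2] ×2 }


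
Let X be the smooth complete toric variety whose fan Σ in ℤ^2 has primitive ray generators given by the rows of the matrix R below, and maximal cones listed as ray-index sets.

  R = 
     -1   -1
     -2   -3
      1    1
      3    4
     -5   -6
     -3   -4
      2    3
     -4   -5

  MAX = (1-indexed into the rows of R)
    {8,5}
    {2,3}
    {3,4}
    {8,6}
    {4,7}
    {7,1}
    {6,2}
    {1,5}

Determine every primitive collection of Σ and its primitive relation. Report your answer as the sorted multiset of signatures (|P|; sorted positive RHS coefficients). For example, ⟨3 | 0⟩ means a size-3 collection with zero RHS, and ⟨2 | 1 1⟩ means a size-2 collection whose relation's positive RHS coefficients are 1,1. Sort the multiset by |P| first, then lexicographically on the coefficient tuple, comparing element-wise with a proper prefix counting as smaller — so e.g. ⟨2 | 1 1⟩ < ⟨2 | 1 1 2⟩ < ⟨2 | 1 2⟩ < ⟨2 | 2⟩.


Δ(Σ) — 8 vertices, 20 min non-faces:

  • {1,3}:  v_{1} + v_{3} = 0  so sig = ⟨2 | 0⟩
  • {2,7}:  v_{2} + v_{7} = 0  so sig = ⟨2 | 0⟩
  • {4,6}:  v_{4} + v_{6} = 0  so sig = ⟨2 | 0⟩
  • {1,2}:  v_{1} + v_{2} = v_{6}  so sig = ⟨2 | 1⟩
  • {1,4}:  v_{1} + v_{4} = v_{7}  so sig = ⟨2 | 1⟩
  • {1,6}:  v_{1} + v_{6} = v_{8}  so sig = ⟨2 | 1⟩
  • {1,8}:  v_{1} + v_{8} = v_{5}  so sig = ⟨2 | 1⟩
  • {2,4}:  v_{2} + v_{4} = v_{3}  so sig = ⟨2 | 1⟩
  • {3,5}:  v_{3} + v_{5} = v_{8}  so sig = ⟨2 | 1⟩
  • {3,6}:  v_{3} + v_{6} = v_{2}  so sig = ⟨2 | 1⟩
  • {3,7}:  v_{3} + v_{7} = v_{4}  so sig = ⟨2 | 1⟩
  • {3,8}:  v_{3} + v_{8} = v_{6}  so sig = ⟨2 | 1⟩
  • {4,8}:  v_{4} + v_{8} = v_{1}  so sig = ⟨2 | 1⟩
  • {6,7}:  v_{6} + v_{7} = v_{1}  so sig = ⟨2 | 1⟩
  • {2,5}:  v_{2} + v_{5} = v_{6} + v_{8}  so sig = ⟨2 | 1 1⟩
  • {2,8}:  v_{2} + v_{8} = 2·v_{6}  so sig = ⟨2 | 2⟩
  • {4,5}:  v_{4} + v_{5} = 2·v_{1}  so sig = ⟨2 | 2⟩
  • {5,6}:  v_{5} + v_{6} = 2·v_{8}  so sig = ⟨2 | 2⟩
  • {7,8}:  v_{7} + v_{8} = 2·v_{1}  so sig = ⟨2 | 2⟩
  • {5,7}:  v_{5} + v_{7} = 3·v_{1}  so sig = ⟨2 | 3⟩

Sorted signature multiset PRS(X):
{ ⟨2 | 0⟩ ×3,  ⟨2 | 1⟩ ×11,  ⟨2 | 1 1⟩,  ⟨2 | 2⟩ ×4,  ⟨2 | 3⟩ }


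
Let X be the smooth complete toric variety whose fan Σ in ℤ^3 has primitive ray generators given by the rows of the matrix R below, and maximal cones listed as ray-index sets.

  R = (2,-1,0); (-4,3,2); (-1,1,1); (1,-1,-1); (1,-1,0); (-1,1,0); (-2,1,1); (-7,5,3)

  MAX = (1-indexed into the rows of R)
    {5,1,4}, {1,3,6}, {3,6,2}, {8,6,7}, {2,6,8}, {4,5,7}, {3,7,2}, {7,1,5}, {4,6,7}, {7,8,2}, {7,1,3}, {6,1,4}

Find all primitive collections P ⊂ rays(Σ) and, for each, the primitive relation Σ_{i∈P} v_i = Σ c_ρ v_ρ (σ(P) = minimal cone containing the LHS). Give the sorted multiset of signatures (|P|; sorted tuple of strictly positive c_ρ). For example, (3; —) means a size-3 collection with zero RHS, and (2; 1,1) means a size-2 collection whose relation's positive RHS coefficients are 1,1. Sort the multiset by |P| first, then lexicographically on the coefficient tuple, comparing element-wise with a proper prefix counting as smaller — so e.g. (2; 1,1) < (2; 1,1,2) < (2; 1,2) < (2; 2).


The 14 primitive collections of Σ (r=8, n=3):

  P = {3,4}:  v_{3} + v_{4} = 0  →  sig = (2; —)
  P = {5,6}:  v_{5} + v_{6} = 0  →  sig = (2; —)
  P = {1,8}:  v_{1} + v_{8} = v_{2} + v_{3}  →  sig = (2; 1,1)
  P = {2,4}:  v_{2} + v_{4} = v_{6} + v_{7}  →  sig = (2; 1,1)
  P = {2,5}:  v_{2} + v_{5} = v_{3} + v_{7}  →  sig = (2; 1,1)
  P = {3,5}:  v_{3} + v_{5} = v_{1} + v_{7}  →  sig = (2; 1,1)
  P = {5,8}:  v_{5} + v_{8} = v_{2} + v_{7}  →  sig = (2; 1,1)
  P = {1,2}:  v_{1} + v_{2} = 2·v_{3}  →  sig = (2; 2)
  P = {3,8}:  v_{3} + v_{8} = 2·v_{2}  →  sig = (2; 2)
  P = {4,8}:  v_{4} + v_{8} = 2·v_{6} + 2·v_{7}  →  sig = (2; 2,2)
  P = {1,4,7}:  v_{1} + v_{4} + v_{7} = v_{5}  →  sig = (3; 1)
  P = {1,6,7}:  v_{1} + v_{6} + v_{7} = v_{3}  →  sig = (3; 1)
  P = {2,6,7}:  v_{2} + v_{6} + v_{7} = v_{8}  →  sig = (3; 1)
  P = {3,6,7}:  v_{3} + v_{6} + v_{7} = v_{2}  →  sig = (3; 1)

so the primitive-relation signature multiset is
    |P|=2: 10 collections, coeffs (), (), (1,1), (1,1), (1,1), (1,1), (1,1), (2), (2), (2,2)
    |P|=3: 4 collections, coeffs (1), (1), (1), (1)


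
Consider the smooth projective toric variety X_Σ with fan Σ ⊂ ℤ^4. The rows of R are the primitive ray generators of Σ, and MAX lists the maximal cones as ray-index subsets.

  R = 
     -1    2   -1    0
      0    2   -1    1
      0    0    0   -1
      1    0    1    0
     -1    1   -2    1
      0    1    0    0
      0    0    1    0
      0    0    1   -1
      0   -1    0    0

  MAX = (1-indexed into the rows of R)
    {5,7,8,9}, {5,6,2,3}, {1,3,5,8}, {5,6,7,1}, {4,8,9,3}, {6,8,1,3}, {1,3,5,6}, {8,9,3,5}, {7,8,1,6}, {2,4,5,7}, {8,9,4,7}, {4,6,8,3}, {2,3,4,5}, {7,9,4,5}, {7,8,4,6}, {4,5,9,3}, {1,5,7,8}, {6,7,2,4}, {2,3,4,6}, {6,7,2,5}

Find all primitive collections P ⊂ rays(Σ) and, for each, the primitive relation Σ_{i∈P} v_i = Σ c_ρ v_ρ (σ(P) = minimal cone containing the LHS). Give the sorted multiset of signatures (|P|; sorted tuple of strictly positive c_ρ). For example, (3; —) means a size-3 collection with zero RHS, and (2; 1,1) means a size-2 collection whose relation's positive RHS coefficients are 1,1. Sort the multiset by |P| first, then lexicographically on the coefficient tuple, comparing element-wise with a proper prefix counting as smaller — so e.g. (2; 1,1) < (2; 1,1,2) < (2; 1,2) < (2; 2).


The 10 primitive collections of Σ (r=9, n=4):

  • {6,9}:  v_{6} + v_{9} = 0 ; sig = (2; —)
  • {3,7}:  v_{3} + v_{7} = v_{8} ; sig = (2; 1)
  • {1,9}:  v_{1} + v_{9} = v_{5} + v_{8} ; sig = (2; 1,1)
  • {2,9}:  v_{2} + v_{9} = v_{4} + v_{5} ; sig = (2; 1,1)
  • {1,2}:  v_{1} + v_{2} = v_{5} + 3·v_{6} ; sig = (2; 1,3)
  • {1,4}:  v_{1} + v_{4} = 2·v_{6} ; sig = (2; 2)
  • {2,8}:  v_{2} + v_{8} = 2·v_{6} ; sig = (2; 2)
  • {4,5,6}:  v_{4} + v_{5} + v_{6} = v_{2} ; sig = (3; 1)
  • {4,5,8}:  v_{4} + v_{5} + v_{8} = v_{6} ; sig = (3; 1)
  • {5,6,8}:  v_{5} + v_{6} + v_{8} = v_{1} ; sig = (3; 1)

Hence PRS(X_Σ) =
    |P|=2: 7 collections, coeffs (), (1), (1,1), (1,1), (1,3), (2), (2)
    |P|=3: 3 collections, coeffs (1), (1), (1)


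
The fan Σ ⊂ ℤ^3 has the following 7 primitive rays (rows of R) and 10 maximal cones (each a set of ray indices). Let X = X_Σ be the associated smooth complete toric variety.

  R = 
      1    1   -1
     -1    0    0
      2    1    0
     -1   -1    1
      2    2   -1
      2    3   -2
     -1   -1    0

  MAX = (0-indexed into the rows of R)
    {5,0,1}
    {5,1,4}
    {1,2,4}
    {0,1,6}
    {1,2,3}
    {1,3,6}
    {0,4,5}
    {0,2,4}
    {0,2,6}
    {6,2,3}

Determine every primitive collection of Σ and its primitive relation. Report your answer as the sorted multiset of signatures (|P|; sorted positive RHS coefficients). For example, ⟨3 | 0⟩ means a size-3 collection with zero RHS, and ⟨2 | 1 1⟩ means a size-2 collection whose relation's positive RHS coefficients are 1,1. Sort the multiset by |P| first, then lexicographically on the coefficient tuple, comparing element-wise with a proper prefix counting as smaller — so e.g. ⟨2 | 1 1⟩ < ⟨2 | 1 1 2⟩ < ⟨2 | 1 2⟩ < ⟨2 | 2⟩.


9 collections generate NE(X_Σ); each relation:

  P={0,3}:  v_{0} + v_{3} = 0  ⇒ sig = ⟨2 | 0⟩
  P={4,6}:  v_{4} + v_{6} = v_{0}  ⇒ sig = ⟨2 | 1⟩
  P={3,4}:  v_{3} + v_{4} = v_{1} + v_{2}  ⇒ sig = ⟨2 | 1 1⟩
  P={3,5}:  v_{3} + v_{5} = v_{1} + v_{4}  ⇒ sig = ⟨2 | 1 1⟩
  P={5,6}:  v_{5} + v_{6} = 2·v_{0} + v_{1}  ⇒ sig = ⟨2 | 1 2⟩
  P={2,5}:  v_{2} + v_{5} = 2·v_{4}  ⇒ sig = ⟨2 | 2⟩
  P={1,2,6}:  v_{1} + v_{2} + v_{6} = 0  ⇒ sig = ⟨3 | 0⟩
  P={0,1,2}:  v_{0} + v_{1} + v_{2} = v_{4}  ⇒ sig = ⟨3 | 1⟩
  P={0,1,4}:  v_{0} + v_{1} + v_{4} = v_{5}  ⇒ sig = ⟨3 | 1⟩

Hence PRS(X_Σ) =
    ⟨2 | 0⟩
    ⟨2 | 1⟩
    ⟨2 | 1 1⟩
    ⟨2 | 1 1⟩
    ⟨2 | 1 2⟩
    ⟨2 | 2⟩
    ⟨3 | 0⟩
    ⟨3 | 1⟩
    ⟨3 | 1⟩


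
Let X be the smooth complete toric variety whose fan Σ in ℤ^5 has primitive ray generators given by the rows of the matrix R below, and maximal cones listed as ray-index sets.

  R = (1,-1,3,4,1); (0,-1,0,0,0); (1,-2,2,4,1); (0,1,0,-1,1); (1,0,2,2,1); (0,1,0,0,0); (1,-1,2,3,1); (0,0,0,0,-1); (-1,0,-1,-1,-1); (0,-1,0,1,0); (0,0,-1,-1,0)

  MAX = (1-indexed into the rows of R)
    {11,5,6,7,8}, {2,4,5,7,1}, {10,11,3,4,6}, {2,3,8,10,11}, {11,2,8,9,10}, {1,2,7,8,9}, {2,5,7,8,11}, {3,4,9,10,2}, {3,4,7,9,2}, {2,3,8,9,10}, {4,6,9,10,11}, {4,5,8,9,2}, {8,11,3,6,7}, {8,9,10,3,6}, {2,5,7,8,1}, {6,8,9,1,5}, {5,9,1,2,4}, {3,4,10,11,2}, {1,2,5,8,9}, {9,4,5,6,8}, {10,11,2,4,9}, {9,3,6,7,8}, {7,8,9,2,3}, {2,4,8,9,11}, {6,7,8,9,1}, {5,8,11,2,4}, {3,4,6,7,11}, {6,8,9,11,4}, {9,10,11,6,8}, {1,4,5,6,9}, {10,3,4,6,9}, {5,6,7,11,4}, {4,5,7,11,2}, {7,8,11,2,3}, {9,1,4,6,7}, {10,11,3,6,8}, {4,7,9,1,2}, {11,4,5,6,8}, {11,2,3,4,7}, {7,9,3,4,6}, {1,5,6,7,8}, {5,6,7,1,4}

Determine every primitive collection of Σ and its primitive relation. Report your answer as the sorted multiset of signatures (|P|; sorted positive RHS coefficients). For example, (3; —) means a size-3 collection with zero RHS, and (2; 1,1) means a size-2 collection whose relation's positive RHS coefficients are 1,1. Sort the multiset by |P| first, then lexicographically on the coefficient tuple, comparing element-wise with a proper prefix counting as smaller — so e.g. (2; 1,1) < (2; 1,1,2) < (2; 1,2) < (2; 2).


Δ(Σ) — 11 vertices, 15 min non-faces:

  P = {2,6}:  v_{2} + v_{6} = 0  so sig = (2; —)
  P = {1,11}:  v_{1} + v_{11} = v_{7}  so sig = (2; 1)
  P = {5,10}:  v_{5} + v_{10} = v_{7}  so sig = (2; 1)
  P = {7,10}:  v_{7} + v_{10} = v_{3}  so sig = (2; 1)
  P = {1,10}:  v_{1} + v_{10} = 2·v_{7} + v_{9}  so sig = (2; 1,2)
  P = {1,3}:  v_{1} + v_{3} = 3·v_{7} + v_{9}  so sig = (2; 1,3)
  P = {3,5}:  v_{3} + v_{5} = 2·v_{7}  so sig = (2; 2)
  P = {4,8,10}:  v_{4} + v_{8} + v_{10} = 0  so sig = (3; —)
  P = {5,9,11}:  v_{5} + v_{9} + v_{11} = 0  so sig = (3; —)
  P = {3,4,8}:  v_{3} + v_{4} + v_{8} = v_{7}  so sig = (3; 1)
  P = {4,7,8}:  v_{4} + v_{7} + v_{8} = v_{5}  so sig = (3; 1)
  P = {5,7,9}:  v_{5} + v_{7} + v_{9} = v_{1}  so sig = (3; 1)
  P = {7,9,11}:  v_{7} + v_{9} + v_{11} = v_{10}  so sig = (3; 1)
  P = {1,4,8}:  v_{1} + v_{4} + v_{8} = 2·v_{5} + v_{9}  so sig = (3; 1,2)
  P = {3,9,11}:  v_{3} + v_{9} + v_{11} = 2·v_{10}  so sig = (3; 2)

Hence PRS(X_Σ) =
[(2; —), (2; 1), (2; 1), (2; 1), (2; 1,2), (2; 1,3), (2; 2), (3; —), (3; —), (3; 1), (3; 1), (3; 1), (3; 1), (3; 1,2), (3; 2)]


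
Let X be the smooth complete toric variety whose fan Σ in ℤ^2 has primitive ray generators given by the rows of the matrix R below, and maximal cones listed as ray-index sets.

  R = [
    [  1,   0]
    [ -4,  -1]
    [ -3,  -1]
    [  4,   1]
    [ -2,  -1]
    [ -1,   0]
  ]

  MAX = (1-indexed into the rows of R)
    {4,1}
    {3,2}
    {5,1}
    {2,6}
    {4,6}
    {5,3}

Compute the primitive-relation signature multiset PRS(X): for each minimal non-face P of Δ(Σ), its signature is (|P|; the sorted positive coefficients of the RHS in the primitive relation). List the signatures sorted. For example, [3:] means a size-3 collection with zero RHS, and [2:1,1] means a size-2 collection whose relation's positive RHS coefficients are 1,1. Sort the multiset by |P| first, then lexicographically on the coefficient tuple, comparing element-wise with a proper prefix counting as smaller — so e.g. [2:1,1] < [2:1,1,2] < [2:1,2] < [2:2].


|primitive collections| = 9. Relations:

  • {1,6}:  v_{1} + v_{6} = 0 — sig = [2:]
  • {2,4}:  v_{2} + v_{4} = 0 — sig = [2:]
  • {1,2}:  v_{1} + v_{2} = v_{3} — sig = [2:1]
  • {1,3}:  v_{1} + v_{3} = v_{5} — sig = [2:1]
  • {3,4}:  v_{3} + v_{4} = v_{1} — sig = [2:1]
  • {3,6}:  v_{3} + v_{6} = v_{2} — sig = [2:1]
  • {5,6}:  v_{5} + v_{6} = v_{3} — sig = [2:1]
  • {2,5}:  v_{2} + v_{5} = 2·v_{3} — sig = [2:2]
  • {4,5}:  v_{4} + v_{5} = 2·v_{1} — sig = [2:2]

Sorted signature multiset PRS(X):
    [2:]
    [2:]
    [2:1]
    [2:1]
    [2:1]
    [2:1]
    [2:1]
    [2:2]
    [2:2]
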